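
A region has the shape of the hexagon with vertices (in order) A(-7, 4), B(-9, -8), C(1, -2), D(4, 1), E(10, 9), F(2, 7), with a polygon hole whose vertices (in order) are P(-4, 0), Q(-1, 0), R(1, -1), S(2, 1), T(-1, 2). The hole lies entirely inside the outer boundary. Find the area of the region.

122.5

Outer boundary:
Σ = (92) + (26) + (9) + (26) + (52) + (57) = 262
Area = |Σ|/2 = 131.
Hole:
Apply the shoelace (surveyor's) formula: 2A = Σ (x_i·y_{i+1} − x_{i+1}·y_i), indices taken mod 5.
Cross-terms: 0, 1, 3, 5, 8  ⇒  Σ = 17
Area = |Σ|/2 = 8.5.
Net area = 131 − 8.5 = 122.5.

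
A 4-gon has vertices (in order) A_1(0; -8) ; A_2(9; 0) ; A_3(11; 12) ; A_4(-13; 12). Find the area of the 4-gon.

286

A_1→A_2: (0)(0) − (9)(-8) = 72
A_2→A_3: (9)(12) − (11)(0) = 108
A_3→A_4: (11)(12) − (-13)(12) = 288
A_4→A_1: (-13)(-8) − (0)(12) = 104
Σ = 572
Area = |Σ|/2 = 286.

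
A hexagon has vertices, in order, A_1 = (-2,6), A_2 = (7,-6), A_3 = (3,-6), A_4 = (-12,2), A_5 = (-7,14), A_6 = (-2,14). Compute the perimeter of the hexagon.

62

|A_1A_2| = √((9)² + (-12)²) = √225 = 15
|A_2A_3| = √((-4)² + (0)²) = √16 = 4
|A_3A_4| = √((-15)² + (8)²) = √289 = 17
|A_4A_5| = √((5)² + (12)²) = √169 = 13
|A_5A_6| = √((5)² + (0)²) = √25 = 5
|A_6A_1| = √((0)² + (-8)²) = √64 = 8
Perimeter = 15 + 4 + 17 + 13 + 5 + 8 = 62.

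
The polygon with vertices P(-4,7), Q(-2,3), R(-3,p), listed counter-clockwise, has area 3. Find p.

Write out the shoelace sum; only the two edges meeting at R involve p:
2·Area = [((-2)·p − (-3)·3) + ((-3)·7 − (-4)·p)] + 2
       = 2·p + -10 = 6
⇒ p = 8.

8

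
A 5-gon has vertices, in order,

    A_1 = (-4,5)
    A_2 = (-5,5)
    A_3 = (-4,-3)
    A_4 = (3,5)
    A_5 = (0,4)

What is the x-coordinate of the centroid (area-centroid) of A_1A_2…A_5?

Apply Gauss's area formula. First the cross-terms c_i = x_i·y_{i+1} − x_{i+1}·y_i:
  5, 35, -11, 12, 16  ⇒  2A = 57, A = 28.5.
Then Σ (x_i + x_{i+1})·c_i = -377, so x̄ = -377 / (6·28.5) = -377/171.

-377/171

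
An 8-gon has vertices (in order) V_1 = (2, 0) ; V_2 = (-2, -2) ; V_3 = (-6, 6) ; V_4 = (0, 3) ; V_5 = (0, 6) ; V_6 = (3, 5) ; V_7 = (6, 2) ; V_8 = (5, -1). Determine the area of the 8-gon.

51

Apply the shoelace formula: 2A = Σ (x_i·y_{i+1} − x_{i+1}·y_i), indices taken mod 8.
V_1→V_2: (2)(-2) − (-2)(0) = -4
V_2→V_3: (-2)(6) − (-6)(-2) = -24
V_3→V_4: (-6)(3) − (0)(6) = -18
V_4→V_5: (0)(6) − (0)(3) = 0
V_5→V_6: (0)(5) − (3)(6) = -18
V_6→V_7: (3)(2) − (6)(5) = -24
V_7→V_8: (6)(-1) − (5)(2) = -16
V_8→V_1: (5)(0) − (2)(-1) = 2
Σ = -102
Area = |Σ|/2 = 51.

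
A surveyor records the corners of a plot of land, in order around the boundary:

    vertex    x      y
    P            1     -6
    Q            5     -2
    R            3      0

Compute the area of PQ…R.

Apply the surveyor's formula: 2A = Σ (x_i·y_{i+1} − x_{i+1}·y_i), indices taken mod 3.
P→Q: (1)(-2) − (5)(-6) = 28
Q→R: (5)(0) − (3)(-2) = 6
R→P: (3)(-6) − (1)(0) = -18
Σ = 16
Area = |Σ|/2 = 8.

8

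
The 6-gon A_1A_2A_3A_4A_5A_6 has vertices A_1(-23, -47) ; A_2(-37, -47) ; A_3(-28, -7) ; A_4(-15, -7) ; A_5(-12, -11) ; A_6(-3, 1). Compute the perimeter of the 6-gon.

140

|A_1A_2| = √((-14)² + (0)²) = √196 = 14
|A_2A_3| = √((9)² + (40)²) = √1681 = 41
|A_3A_4| = √((13)² + (0)²) = √169 = 13
|A_4A_5| = √((3)² + (-4)²) = √25 = 5
|A_5A_6| = √((9)² + (12)²) = √225 = 15
|A_6A_1| = √((-20)² + (-48)²) = √2704 = 52
Perimeter = 14 + 41 + 13 + 5 + 15 + 52 = 140.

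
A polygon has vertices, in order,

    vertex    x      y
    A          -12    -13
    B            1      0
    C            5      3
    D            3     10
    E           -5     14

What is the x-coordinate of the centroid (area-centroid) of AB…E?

-657/191

Apply the shoelace (surveyor's) formula. First the cross-terms c_i = x_i·y_{i+1} − x_{i+1}·y_i:
  13, 3, 41, 92, 233  ⇒  2A = 382, A = 191.
Then Σ (x_i + x_{i+1})·c_i = -3942, so x̄ = -3942 / (6·191) = -657/191.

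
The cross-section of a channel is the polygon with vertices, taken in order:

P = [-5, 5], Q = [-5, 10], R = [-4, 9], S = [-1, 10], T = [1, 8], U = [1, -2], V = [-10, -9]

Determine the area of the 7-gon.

P→Q: (-5)(10) − (-5)(5) = -25
Q→R: (-5)(9) − (-4)(10) = -5
R→S: (-4)(10) − (-1)(9) = -31
S→T: (-1)(8) − (1)(10) = -18
T→U: (1)(-2) − (1)(8) = -10
U→V: (1)(-9) − (-10)(-2) = -29
V→P: (-10)(5) − (-5)(-9) = -95
Σ = -213
Area = |Σ|/2 = 106.5.

106.5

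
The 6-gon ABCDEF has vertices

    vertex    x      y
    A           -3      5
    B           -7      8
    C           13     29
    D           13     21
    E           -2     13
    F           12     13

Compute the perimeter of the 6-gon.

|AB| = √((-4)² + (3)²) = √25 = 5
|BC| = √((20)² + (21)²) = √841 = 29
|CD| = √((0)² + (-8)²) = √64 = 8
|DE| = √((-15)² + (-8)²) = √289 = 17
|EF| = √((14)² + (0)²) = √196 = 14
|FA| = √((-15)² + (-8)²) = √289 = 17
Perimeter = 5 + 29 + 8 + 17 + 14 + 17 = 90.

90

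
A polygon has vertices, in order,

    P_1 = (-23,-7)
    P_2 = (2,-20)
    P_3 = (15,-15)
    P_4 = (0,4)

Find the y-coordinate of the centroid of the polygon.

-8.625

Apply Gauss's area formula. First the cross-terms c_i = x_i·y_{i+1} − x_{i+1}·y_i:
  474, 270, 60, 92  ⇒  2A = 896, A = 448.
Then Σ (y_i + y_{i+1})·c_i = -23184, so ȳ = -23184 / (6·448) = -8.625.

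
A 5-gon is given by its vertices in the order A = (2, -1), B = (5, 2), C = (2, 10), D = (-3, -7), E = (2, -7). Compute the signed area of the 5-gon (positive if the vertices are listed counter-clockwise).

Apply Gauss's area formula: 2A = Σ (x_i·y_{i+1} − x_{i+1}·y_i), indices taken mod 5.
Σ = (9) + (46) + (16) + (35) + (12) = 118
Signed area = Σ/2 = 59 (positive ⇒ counter-clockwise traversal).

59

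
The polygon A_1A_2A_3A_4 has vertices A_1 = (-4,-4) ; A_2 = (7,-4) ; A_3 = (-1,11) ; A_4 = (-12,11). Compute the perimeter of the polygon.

|A_1A_2| = √((11)² + (0)²) = √121 = 11
|A_2A_3| = √((-8)² + (15)²) = √289 = 17
|A_3A_4| = √((-11)² + (0)²) = √121 = 11
|A_4A_1| = √((8)² + (-15)²) = √289 = 17
Perimeter = 11 + 17 + 11 + 17 = 56.

56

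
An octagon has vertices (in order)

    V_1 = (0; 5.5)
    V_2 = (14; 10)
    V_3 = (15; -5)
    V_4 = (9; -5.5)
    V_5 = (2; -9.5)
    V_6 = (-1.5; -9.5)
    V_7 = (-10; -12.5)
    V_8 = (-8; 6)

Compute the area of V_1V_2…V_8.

Cross-terms: -77, -220, -37.5, -74.5, -33.25, -76.25, -160, -44  ⇒  Σ = -722.5
Area = |Σ|/2 = 361.25.

361.25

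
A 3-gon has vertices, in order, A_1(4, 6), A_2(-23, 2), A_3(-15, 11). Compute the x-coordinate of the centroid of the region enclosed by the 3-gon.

Apply Gauss's area formula. First the cross-terms c_i = x_i·y_{i+1} − x_{i+1}·y_i:
  146, -223, -134  ⇒  2A = -211, A = -105.5.
Then Σ (x_i + x_{i+1})·c_i = 7174, so x̄ = 7174 / (6·(-105.5)) = -34/3.

-34/3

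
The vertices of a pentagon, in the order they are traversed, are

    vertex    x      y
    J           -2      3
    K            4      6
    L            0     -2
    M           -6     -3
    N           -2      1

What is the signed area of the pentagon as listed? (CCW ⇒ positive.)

Apply Gauss's area formula: 2A = Σ (x_i·y_{i+1} − x_{i+1}·y_i), indices taken mod 5.
Σ = (-24) + (-8) + (-12) + (-12) + (-4) = -60
Signed area = Σ/2 = -30 (negative ⇒ clockwise traversal).

-30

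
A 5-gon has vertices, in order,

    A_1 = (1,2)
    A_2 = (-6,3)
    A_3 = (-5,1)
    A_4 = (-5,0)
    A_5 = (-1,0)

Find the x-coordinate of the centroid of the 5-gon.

Apply the shoelace formula. First the cross-terms c_i = x_i·y_{i+1} − x_{i+1}·y_i:
  15, 9, 5, 0, -2  ⇒  2A = 27, A = 13.5.
Then Σ (x_i + x_{i+1})·c_i = -224, so x̄ = -224 / (6·13.5) = -224/81.

-224/81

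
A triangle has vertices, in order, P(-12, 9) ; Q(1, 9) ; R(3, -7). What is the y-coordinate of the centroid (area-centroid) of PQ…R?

11/3

Apply the surveyor's formula. First the cross-terms c_i = x_i·y_{i+1} − x_{i+1}·y_i:
  -117, -34, -57  ⇒  2A = -208, A = -104.
Then Σ (y_i + y_{i+1})·c_i = -2288, so ȳ = -2288 / (6·(-104)) = 11/3.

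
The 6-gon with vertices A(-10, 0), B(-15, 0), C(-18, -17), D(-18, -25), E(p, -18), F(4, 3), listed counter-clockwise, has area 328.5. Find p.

Write out the shoelace sum; only the two edges meeting at E involve p:
2·Area = [((-18)·(-18) − p·(-25)) + (p·3 − 4·(-18))] + 429
       = 28·p + 825 = 657
⇒ p = -6.

-6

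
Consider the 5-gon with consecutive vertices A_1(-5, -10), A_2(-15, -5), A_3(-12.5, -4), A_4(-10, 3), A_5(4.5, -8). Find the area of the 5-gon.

Σ = (-125) + (-2.5) + (-77.5) + (66.5) + (-85) = -223.5
Area = |Σ|/2 = 111.75.

111.75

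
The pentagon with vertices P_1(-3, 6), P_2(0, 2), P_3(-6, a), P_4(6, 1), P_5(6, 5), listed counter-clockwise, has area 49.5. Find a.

-4

The doubled signed area Σ (x_i y_{i+1} − x_{i+1} y_i) is linear in a.
With a=0 it equals 75; the coefficient of a is -6 (from the two edges through P_3).
So -6·a + 75 = 2·49.5 = 99 ⇒ a = -4.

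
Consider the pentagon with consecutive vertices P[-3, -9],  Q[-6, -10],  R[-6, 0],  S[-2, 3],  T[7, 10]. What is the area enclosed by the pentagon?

Apply Gauss's area formula: 2A = Σ (x_i·y_{i+1} − x_{i+1}·y_i), indices taken mod 5.
Σ = (-24) + (-60) + (-18) + (-41) + (-33) = -176
Area = |Σ|/2 = 88.

88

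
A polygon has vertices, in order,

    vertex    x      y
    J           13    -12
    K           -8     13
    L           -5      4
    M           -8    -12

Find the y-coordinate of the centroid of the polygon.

-41/9

Apply the shoelace formula. First the cross-terms c_i = x_i·y_{i+1} − x_{i+1}·y_i:
  73, 33, 92, 252  ⇒  2A = 450, A = 225.
Then Σ (y_i + y_{i+1})·c_i = -6150, so ȳ = -6150 / (6·225) = -41/9.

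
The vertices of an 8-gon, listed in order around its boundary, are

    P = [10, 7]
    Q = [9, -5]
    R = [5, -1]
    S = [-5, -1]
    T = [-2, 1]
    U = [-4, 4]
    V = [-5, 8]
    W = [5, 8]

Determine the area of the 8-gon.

Cross-terms: -113, 16, -10, -7, -4, -12, -80, -45  ⇒  Σ = -255
Area = |Σ|/2 = 127.5.

127.5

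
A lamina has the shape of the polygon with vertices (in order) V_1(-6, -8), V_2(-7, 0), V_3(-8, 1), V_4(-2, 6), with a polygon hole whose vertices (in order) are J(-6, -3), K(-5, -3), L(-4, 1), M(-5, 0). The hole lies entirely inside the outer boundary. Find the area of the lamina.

Outer boundary:
Apply the shoelace formula: 2A = Σ (x_i·y_{i+1} − x_{i+1}·y_i), indices taken mod 4.
Σ = (-56) + (-7) + (-46) + (52) = -57
Area = |Σ|/2 = 28.5.
Hole:
Apply Gauss's area formula: 2A = Σ (x_i·y_{i+1} − x_{i+1}·y_i), indices taken mod 4.
Cross-terms: 3, -17, 5, 15  ⇒  Σ = 6
Area = |Σ|/2 = 3.
Net area = 28.5 − 3 = 25.5.

25.5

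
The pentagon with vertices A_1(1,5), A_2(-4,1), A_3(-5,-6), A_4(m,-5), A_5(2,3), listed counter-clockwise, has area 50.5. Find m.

1

Write out the shoelace sum; only the two edges meeting at A_4 involve m:
2·Area = [((-5)·(-5) − m·(-6)) + (m·3 − 2·(-5))] + 57
       = 9·m + 92 = 101
⇒ m = 1.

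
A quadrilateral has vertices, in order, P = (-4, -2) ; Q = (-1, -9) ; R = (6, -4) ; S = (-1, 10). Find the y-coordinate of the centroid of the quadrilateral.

-0.8

Apply Gauss's area formula. First the cross-terms c_i = x_i·y_{i+1} − x_{i+1}·y_i:
  34, 58, 56, 42  ⇒  2A = 190, A = 95.
Then Σ (y_i + y_{i+1})·c_i = -456, so ȳ = -456 / (6·95) = -0.8.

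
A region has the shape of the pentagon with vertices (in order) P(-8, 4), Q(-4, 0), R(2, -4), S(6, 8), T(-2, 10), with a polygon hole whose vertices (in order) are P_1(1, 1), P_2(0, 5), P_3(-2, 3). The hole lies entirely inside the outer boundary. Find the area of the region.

105

Outer boundary:
Cross-terms: 16, 16, 40, 76, 72  ⇒  Σ = 220
Area = |Σ|/2 = 110.
Hole:
Σ = (5) + (10) + (-5) = 10
Area = |Σ|/2 = 5.
Net area = 110 − 5 = 105.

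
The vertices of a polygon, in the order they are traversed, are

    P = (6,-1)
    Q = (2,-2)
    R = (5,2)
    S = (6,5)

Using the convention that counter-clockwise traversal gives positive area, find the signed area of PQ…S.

Apply the shoelace formula: 2A = Σ (x_i·y_{i+1} − x_{i+1}·y_i), indices taken mod 4.
Cross-terms: -10, 14, 13, -36  ⇒  Σ = -19
Signed area = Σ/2 = -9.5 (negative ⇒ clockwise traversal).

-9.5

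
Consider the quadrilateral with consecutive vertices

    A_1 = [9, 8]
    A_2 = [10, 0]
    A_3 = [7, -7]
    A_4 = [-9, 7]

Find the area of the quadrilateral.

Apply the shoelace (surveyor's) formula: 2A = Σ (x_i·y_{i+1} − x_{i+1}·y_i), indices taken mod 4.
Σ = (-80) + (-70) + (-14) + (-135) = -299
Area = |Σ|/2 = 149.5.

149.5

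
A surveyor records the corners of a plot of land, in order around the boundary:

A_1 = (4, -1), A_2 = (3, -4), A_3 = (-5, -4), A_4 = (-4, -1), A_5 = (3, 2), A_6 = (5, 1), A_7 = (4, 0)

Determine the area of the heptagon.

38

Apply the shoelace formula: 2A = Σ (x_i·y_{i+1} − x_{i+1}·y_i), indices taken mod 7.
Σ = (-13) + (-32) + (-11) + (-5) + (-7) + (-4) + (-4) = -76
Area = |Σ|/2 = 38.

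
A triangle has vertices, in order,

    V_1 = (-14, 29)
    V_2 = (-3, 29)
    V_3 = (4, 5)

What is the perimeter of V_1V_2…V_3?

66

|V_1V_2| = √((11)² + (0)²) = √121 = 11
|V_2V_3| = √((7)² + (-24)²) = √625 = 25
|V_3V_1| = √((-18)² + (24)²) = √900 = 30
Perimeter = 11 + 25 + 30 = 66.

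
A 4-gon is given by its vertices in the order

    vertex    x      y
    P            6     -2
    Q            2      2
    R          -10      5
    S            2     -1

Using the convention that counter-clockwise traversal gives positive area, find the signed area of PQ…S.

Σ = (16) + (30) + (0) + (2) = 48
Signed area = Σ/2 = 24 (positive ⇒ counter-clockwise traversal).

24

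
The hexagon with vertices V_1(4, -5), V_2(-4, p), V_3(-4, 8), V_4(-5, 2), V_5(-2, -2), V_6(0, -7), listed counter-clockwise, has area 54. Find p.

Write out the shoelace sum; only the two edges meeting at V_2 involve p:
2·Area = [(4·p − (-4)·(-5)) + ((-4)·8 − (-4)·p)] + 88
       = 8·p + 36 = 108
⇒ p = 9.

9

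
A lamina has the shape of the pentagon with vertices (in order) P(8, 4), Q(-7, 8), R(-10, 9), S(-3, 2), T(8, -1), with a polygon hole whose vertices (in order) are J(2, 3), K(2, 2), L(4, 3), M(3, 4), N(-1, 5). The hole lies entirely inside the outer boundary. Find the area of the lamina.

Outer boundary:
Apply Gauss's area formula: 2A = Σ (x_i·y_{i+1} − x_{i+1}·y_i), indices taken mod 5.
Σ = (92) + (17) + (7) + (-13) + (40) = 143
Area = |Σ|/2 = 71.5.
Hole:
Apply Gauss's area formula: 2A = Σ (x_i·y_{i+1} − x_{i+1}·y_i), indices taken mod 5.
J→K: (2)(2) − (2)(3) = -2
K→L: (2)(3) − (4)(2) = -2
L→M: (4)(4) − (3)(3) = 7
M→N: (3)(5) − (-1)(4) = 19
N→J: (-1)(3) − (2)(5) = -13
Σ = 9
Area = |Σ|/2 = 4.5.
Net area = 71.5 − 4.5 = 67.

67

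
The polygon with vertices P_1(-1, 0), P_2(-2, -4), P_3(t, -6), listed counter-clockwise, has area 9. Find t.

2

Write out the shoelace sum; only the two edges meeting at P_3 involve t:
2·Area = [((-2)·(-6) − t·(-4)) + (t·0 − (-1)·(-6))] + 4
       = 4·t + 10 = 18
⇒ t = 2.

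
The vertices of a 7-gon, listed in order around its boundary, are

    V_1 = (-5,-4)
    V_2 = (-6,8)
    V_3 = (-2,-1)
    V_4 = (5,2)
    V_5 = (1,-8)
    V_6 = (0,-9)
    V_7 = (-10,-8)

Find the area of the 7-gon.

Apply Gauss's area formula: 2A = Σ (x_i·y_{i+1} − x_{i+1}·y_i), indices taken mod 7.
V_1→V_2: (-5)(8) − (-6)(-4) = -64
V_2→V_3: (-6)(-1) − (-2)(8) = 22
V_3→V_4: (-2)(2) − (5)(-1) = 1
V_4→V_5: (5)(-8) − (1)(2) = -42
V_5→V_6: (1)(-9) − (0)(-8) = -9
V_6→V_7: (0)(-8) − (-10)(-9) = -90
V_7→V_1: (-10)(-4) − (-5)(-8) = 0
Σ = -182
Area = |Σ|/2 = 91.

91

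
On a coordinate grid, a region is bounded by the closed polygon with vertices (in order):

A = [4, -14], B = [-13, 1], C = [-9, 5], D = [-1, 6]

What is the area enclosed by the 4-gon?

A→B: (4)(1) − (-13)(-14) = -178
B→C: (-13)(5) − (-9)(1) = -56
C→D: (-9)(6) − (-1)(5) = -49
D→A: (-1)(-14) − (4)(6) = -10
Σ = -293
Area = |Σ|/2 = 146.5.

146.5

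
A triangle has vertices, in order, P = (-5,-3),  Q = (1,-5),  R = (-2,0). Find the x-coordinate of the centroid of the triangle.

Apply the shoelace formula. First the cross-terms c_i = x_i·y_{i+1} − x_{i+1}·y_i:
  28, -10, 6  ⇒  2A = 24, A = 12.
Then Σ (x_i + x_{i+1})·c_i = -144, so x̄ = -144 / (6·12) = -2.

-2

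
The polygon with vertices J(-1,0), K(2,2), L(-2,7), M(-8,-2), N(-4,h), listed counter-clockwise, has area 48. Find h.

-4

Write out the shoelace sum; only the two edges meeting at N involve h:
2·Area = [((-8)·h − (-4)·(-2)) + ((-4)·0 − (-1)·h)] + 76
       = -7·h + 68 = 96
⇒ h = -4.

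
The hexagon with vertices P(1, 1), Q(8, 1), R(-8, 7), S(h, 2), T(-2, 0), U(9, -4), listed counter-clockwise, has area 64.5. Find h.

The doubled signed area Σ (x_i y_{i+1} − x_{i+1} y_i) is linear in h.
With h=0 it equals 66; the coefficient of h is -7 (from the two edges through S).
So -7·h + 66 = 2·64.5 = 129 ⇒ h = -9.

-9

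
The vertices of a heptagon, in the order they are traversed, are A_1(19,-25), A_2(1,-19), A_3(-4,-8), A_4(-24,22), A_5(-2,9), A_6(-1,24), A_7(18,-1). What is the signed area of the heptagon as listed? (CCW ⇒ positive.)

Σ = (-336) + (-84) + (-280) + (-172) + (-39) + (-431) + (-431) = -1773
Signed area = Σ/2 = -886.5 (negative ⇒ clockwise traversal).

-886.5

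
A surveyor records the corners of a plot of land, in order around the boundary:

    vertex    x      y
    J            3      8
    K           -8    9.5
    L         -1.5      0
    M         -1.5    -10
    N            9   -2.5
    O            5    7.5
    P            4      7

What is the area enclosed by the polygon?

155.75

Cross-terms: 92.5, 14.25, 15, 93.75, 80, 5, 11  ⇒  Σ = 311.5
Area = |Σ|/2 = 155.75.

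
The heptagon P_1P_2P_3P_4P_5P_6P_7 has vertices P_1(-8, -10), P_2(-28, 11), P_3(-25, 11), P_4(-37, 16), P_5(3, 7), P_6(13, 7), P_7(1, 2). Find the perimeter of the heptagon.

124

|P_1P_2| = √((-20)² + (21)²) = √841 = 29
|P_2P_3| = √((3)² + (0)²) = √9 = 3
|P_3P_4| = √((-12)² + (5)²) = √169 = 13
|P_4P_5| = √((40)² + (-9)²) = √1681 = 41
|P_5P_6| = √((10)² + (0)²) = √100 = 10
|P_6P_7| = √((-12)² + (-5)²) = √169 = 13
|P_7P_1| = √((-9)² + (-12)²) = √225 = 15
Perimeter = 29 + 3 + 13 + 41 + 10 + 13 + 15 = 124.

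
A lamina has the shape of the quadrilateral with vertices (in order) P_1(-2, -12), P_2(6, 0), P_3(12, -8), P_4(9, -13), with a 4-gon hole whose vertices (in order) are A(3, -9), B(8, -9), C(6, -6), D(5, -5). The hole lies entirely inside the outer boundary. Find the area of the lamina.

86.5

Outer boundary:
Apply the shoelace (surveyor's) formula: 2A = Σ (x_i·y_{i+1} − x_{i+1}·y_i), indices taken mod 4.
Σ = (72) + (-48) + (-84) + (-134) = -194
Area = |Σ|/2 = 97.
Hole:
Apply the shoelace (surveyor's) formula: 2A = Σ (x_i·y_{i+1} − x_{i+1}·y_i), indices taken mod 4.
Σ = (45) + (6) + (0) + (-30) = 21
Area = |Σ|/2 = 10.5.
Net area = 97 − 10.5 = 86.5.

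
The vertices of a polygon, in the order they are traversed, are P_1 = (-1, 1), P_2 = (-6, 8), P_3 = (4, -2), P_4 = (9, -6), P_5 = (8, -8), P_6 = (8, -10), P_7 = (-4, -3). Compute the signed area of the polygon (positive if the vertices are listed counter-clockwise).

P_1→P_2: (-1)(8) − (-6)(1) = -2
P_2→P_3: (-6)(-2) − (4)(8) = -20
P_3→P_4: (4)(-6) − (9)(-2) = -6
P_4→P_5: (9)(-8) − (8)(-6) = -24
P_5→P_6: (8)(-10) − (8)(-8) = -16
P_6→P_7: (8)(-3) − (-4)(-10) = -64
P_7→P_1: (-4)(1) − (-1)(-3) = -7
Σ = -139
Signed area = Σ/2 = -69.5 (negative ⇒ clockwise traversal).

-69.5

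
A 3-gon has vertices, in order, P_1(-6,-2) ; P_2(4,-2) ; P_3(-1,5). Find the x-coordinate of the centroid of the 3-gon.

Apply Gauss's area formula. First the cross-terms c_i = x_i·y_{i+1} − x_{i+1}·y_i:
  20, 18, 32  ⇒  2A = 70, A = 35.
Then Σ (x_i + x_{i+1})·c_i = -210, so x̄ = -210 / (6·35) = -1.

-1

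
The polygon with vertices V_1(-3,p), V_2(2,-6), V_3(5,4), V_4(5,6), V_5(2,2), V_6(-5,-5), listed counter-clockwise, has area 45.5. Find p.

-6

The doubled signed area Σ (x_i y_{i+1} − x_{i+1} y_i) is linear in p.
With p=0 it equals 49; the coefficient of p is -7 (from the two edges through V_1).
So -7·p + 49 = 2·45.5 = 91 ⇒ p = -6.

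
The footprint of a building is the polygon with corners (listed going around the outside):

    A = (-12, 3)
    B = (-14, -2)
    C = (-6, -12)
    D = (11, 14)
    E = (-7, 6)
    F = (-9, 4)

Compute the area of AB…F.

240.5

Cross-terms: 66, 156, 48, 164, 26, 21  ⇒  Σ = 481
Area = |Σ|/2 = 240.5.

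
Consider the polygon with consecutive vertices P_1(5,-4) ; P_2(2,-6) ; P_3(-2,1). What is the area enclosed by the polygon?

Apply the shoelace (surveyor's) formula: 2A = Σ (x_i·y_{i+1} − x_{i+1}·y_i), indices taken mod 3.
Σ = (-22) + (-10) + (3) = -29
Area = |Σ|/2 = 14.5.

14.5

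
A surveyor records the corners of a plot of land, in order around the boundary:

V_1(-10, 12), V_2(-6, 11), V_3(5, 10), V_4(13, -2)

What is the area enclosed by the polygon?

78.5

Apply Gauss's area formula: 2A = Σ (x_i·y_{i+1} − x_{i+1}·y_i), indices taken mod 4.
Cross-terms: -38, -115, -140, 136  ⇒  Σ = -157
Area = |Σ|/2 = 78.5.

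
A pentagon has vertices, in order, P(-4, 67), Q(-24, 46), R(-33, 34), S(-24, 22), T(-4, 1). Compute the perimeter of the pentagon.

|PQ| = √((-20)² + (-21)²) = √841 = 29
|QR| = √((-9)² + (-12)²) = √225 = 15
|RS| = √((9)² + (-12)²) = √225 = 15
|ST| = √((20)² + (-21)²) = √841 = 29
|TP| = √((0)² + (66)²) = √4356 = 66
Perimeter = 29 + 15 + 15 + 29 + 66 = 154.

154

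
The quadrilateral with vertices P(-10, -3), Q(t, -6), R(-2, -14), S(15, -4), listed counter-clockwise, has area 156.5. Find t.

-12

Write out the shoelace sum; only the two edges meeting at Q involve t:
2·Area = [((-10)·(-6) − t·(-3)) + (t·(-14) − (-2)·(-6))] + 133
       = -11·t + 181 = 313
⇒ t = -12.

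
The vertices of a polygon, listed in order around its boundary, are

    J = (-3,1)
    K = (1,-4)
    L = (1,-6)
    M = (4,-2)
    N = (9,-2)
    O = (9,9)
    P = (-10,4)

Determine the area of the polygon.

134

Σ = (11) + (-2) + (22) + (10) + (99) + (126) + (2) = 268
Area = |Σ|/2 = 134.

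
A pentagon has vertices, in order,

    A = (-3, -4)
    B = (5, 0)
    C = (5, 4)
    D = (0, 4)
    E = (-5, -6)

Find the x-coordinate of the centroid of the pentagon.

Apply Gauss's area formula. First the cross-terms c_i = x_i·y_{i+1} − x_{i+1}·y_i:
  20, 20, 20, 20, 2  ⇒  2A = 82, A = 41.
Then Σ (x_i + x_{i+1})·c_i = 224, so x̄ = 224 / (6·41) = 112/123.

112/123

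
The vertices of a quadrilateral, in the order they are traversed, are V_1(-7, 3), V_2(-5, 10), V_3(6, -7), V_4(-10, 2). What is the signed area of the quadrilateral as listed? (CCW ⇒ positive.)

-77

Σ = (-55) + (-25) + (-58) + (-16) = -154
Signed area = Σ/2 = -77 (negative ⇒ clockwise traversal).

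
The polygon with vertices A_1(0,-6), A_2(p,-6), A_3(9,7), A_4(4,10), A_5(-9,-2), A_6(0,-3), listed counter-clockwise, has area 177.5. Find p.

10

The doubled signed area Σ (x_i y_{i+1} − x_{i+1} y_i) is linear in p.
With p=0 it equals 225; the coefficient of p is 13 (from the two edges through A_2).
So 13·p + 225 = 2·177.5 = 355 ⇒ p = 10.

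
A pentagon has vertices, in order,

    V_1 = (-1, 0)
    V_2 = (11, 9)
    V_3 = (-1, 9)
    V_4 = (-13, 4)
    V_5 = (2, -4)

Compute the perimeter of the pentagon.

|V_1V_2| = √((12)² + (9)²) = √225 = 15
|V_2V_3| = √((-12)² + (0)²) = √144 = 12
|V_3V_4| = √((-12)² + (-5)²) = √169 = 13
|V_4V_5| = √((15)² + (-8)²) = √289 = 17
|V_5V_1| = √((-3)² + (4)²) = √25 = 5
Perimeter = 15 + 12 + 13 + 17 + 5 = 62.

62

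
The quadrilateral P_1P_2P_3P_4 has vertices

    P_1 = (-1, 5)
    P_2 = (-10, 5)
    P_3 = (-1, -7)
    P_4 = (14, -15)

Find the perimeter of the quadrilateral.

66

|P_1P_2| = √((-9)² + (0)²) = √81 = 9
|P_2P_3| = √((9)² + (-12)²) = √225 = 15
|P_3P_4| = √((15)² + (-8)²) = √289 = 17
|P_4P_1| = √((-15)² + (20)²) = √625 = 25
Perimeter = 9 + 15 + 17 + 25 = 66.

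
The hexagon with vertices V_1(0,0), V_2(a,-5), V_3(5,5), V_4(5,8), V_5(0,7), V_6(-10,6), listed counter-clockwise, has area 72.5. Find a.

Write out the shoelace sum; only the two edges meeting at V_2 involve a:
2·Area = [(0·(-5) − a·0) + (a·5 − 5·(-5))] + 120
       = 5·a + 145 = 145
⇒ a = 0.

0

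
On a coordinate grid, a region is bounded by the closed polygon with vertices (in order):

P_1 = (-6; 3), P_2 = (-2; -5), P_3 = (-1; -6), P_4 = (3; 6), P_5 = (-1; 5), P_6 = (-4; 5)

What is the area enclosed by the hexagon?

54.5

Apply the shoelace formula: 2A = Σ (x_i·y_{i+1} − x_{i+1}·y_i), indices taken mod 6.
Cross-terms: 36, 7, 12, 21, 15, 18  ⇒  Σ = 109
Area = |Σ|/2 = 54.5.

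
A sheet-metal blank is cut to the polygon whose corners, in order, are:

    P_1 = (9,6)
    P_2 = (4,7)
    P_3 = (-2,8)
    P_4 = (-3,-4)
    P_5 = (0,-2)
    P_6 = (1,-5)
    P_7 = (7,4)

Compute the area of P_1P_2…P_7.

Apply Gauss's area formula: 2A = Σ (x_i·y_{i+1} − x_{i+1}·y_i), indices taken mod 7.
Σ = (39) + (46) + (32) + (6) + (2) + (39) + (6) = 170
Area = |Σ|/2 = 85.

85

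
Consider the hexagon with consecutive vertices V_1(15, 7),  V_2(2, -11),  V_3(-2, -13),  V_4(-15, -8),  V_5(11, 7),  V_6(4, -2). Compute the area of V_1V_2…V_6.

207.5

Σ = (-179) + (-48) + (-179) + (-17) + (-50) + (58) = -415
Area = |Σ|/2 = 207.5.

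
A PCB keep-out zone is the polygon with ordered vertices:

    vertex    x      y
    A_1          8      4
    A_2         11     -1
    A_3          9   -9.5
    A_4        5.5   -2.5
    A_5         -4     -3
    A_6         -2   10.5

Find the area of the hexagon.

Apply the surveyor's formula: 2A = Σ (x_i·y_{i+1} − x_{i+1}·y_i), indices taken mod 6.
Σ = (-52) + (-95.5) + (29.75) + (-26.5) + (-48) + (-92) = -284.25
Area = |Σ|/2 = 142.125.

142.125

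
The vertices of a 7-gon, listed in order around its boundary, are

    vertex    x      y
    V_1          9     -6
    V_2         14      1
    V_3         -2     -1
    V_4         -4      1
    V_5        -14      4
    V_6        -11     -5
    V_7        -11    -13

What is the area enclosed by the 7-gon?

Apply the surveyor's formula: 2A = Σ (x_i·y_{i+1} − x_{i+1}·y_i), indices taken mod 7.
Σ = (93) + (-12) + (-6) + (-2) + (114) + (88) + (183) = 458
Area = |Σ|/2 = 229.

229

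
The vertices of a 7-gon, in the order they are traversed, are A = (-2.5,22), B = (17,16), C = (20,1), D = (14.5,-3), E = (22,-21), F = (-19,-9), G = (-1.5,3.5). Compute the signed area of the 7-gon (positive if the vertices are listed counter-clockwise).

-865.625

Apply the shoelace (surveyor's) formula: 2A = Σ (x_i·y_{i+1} − x_{i+1}·y_i), indices taken mod 7.
A→B: (-2.5)(16) − (17)(22) = -414
B→C: (17)(1) − (20)(16) = -303
C→D: (20)(-3) − (14.5)(1) = -74.5
D→E: (14.5)(-21) − (22)(-3) = -238.5
E→F: (22)(-9) − (-19)(-21) = -597
F→G: (-19)(3.5) − (-1.5)(-9) = -80
G→A: (-1.5)(22) − (-2.5)(3.5) = -24.25
Σ = -1731.25
Signed area = Σ/2 = -865.625 (negative ⇒ clockwise traversal).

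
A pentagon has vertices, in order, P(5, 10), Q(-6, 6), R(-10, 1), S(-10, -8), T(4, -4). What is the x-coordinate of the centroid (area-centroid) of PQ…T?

-147/61

Apply the surveyor's formula. First the cross-terms c_i = x_i·y_{i+1} − x_{i+1}·y_i:
  90, 54, 90, 72, 60  ⇒  2A = 366, A = 183.
Then Σ (x_i + x_{i+1})·c_i = -2646, so x̄ = -2646 / (6·183) = -147/61.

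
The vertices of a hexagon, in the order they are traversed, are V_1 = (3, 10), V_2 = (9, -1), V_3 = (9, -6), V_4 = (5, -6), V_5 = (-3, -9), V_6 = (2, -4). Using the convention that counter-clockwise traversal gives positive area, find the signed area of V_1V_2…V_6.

-81.5

Apply the shoelace formula: 2A = Σ (x_i·y_{i+1} − x_{i+1}·y_i), indices taken mod 6.
V_1→V_2: (3)(-1) − (9)(10) = -93
V_2→V_3: (9)(-6) − (9)(-1) = -45
V_3→V_4: (9)(-6) − (5)(-6) = -24
V_4→V_5: (5)(-9) − (-3)(-6) = -63
V_5→V_6: (-3)(-4) − (2)(-9) = 30
V_6→V_1: (2)(10) − (3)(-4) = 32
Σ = -163
Signed area = Σ/2 = -81.5 (negative ⇒ clockwise traversal).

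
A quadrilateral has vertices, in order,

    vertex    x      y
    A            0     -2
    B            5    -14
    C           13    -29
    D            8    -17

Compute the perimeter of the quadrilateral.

|AB| = √((5)² + (-12)²) = √169 = 13
|BC| = √((8)² + (-15)²) = √289 = 17
|CD| = √((-5)² + (12)²) = √169 = 13
|DA| = √((-8)² + (15)²) = √289 = 17
Perimeter = 13 + 17 + 13 + 17 = 60.

60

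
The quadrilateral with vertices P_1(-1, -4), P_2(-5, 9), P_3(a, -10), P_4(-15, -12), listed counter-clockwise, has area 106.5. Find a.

-14

The doubled signed area Σ (x_i y_{i+1} − x_{i+1} y_i) is linear in a.
With a=0 it equals -81; the coefficient of a is -21 (from the two edges through P_3).
So -21·a + -81 = 2·106.5 = 213 ⇒ a = -14.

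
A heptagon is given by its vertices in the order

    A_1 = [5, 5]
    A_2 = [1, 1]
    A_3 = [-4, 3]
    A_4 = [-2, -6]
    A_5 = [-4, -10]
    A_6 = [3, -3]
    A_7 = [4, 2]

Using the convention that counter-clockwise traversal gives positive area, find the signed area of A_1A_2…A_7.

51.5

Σ = (0) + (7) + (30) + (-4) + (42) + (18) + (10) = 103
Signed area = Σ/2 = 51.5 (positive ⇒ counter-clockwise traversal).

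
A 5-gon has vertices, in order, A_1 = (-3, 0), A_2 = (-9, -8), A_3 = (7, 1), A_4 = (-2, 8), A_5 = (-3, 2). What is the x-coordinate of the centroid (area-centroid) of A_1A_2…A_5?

-76/155

Apply the shoelace formula. First the cross-terms c_i = x_i·y_{i+1} − x_{i+1}·y_i:
  24, 47, 58, 20, 6  ⇒  2A = 155, A = 77.5.
Then Σ (x_i + x_{i+1})·c_i = -228, so x̄ = -228 / (6·77.5) = -76/155.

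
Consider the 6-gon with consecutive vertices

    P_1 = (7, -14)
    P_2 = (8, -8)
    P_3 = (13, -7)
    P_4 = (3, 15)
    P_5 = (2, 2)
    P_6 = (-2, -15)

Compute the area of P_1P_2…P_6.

Cross-terms: 56, 48, 216, -24, -26, 133  ⇒  Σ = 403
Area = |Σ|/2 = 201.5.

201.5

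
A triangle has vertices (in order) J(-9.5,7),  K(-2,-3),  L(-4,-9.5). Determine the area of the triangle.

J→K: (-9.5)(-3) − (-2)(7) = 42.5
K→L: (-2)(-9.5) − (-4)(-3) = 7
L→J: (-4)(7) − (-9.5)(-9.5) = -118.25
Σ = -68.75
Area = |Σ|/2 = 34.375.

34.375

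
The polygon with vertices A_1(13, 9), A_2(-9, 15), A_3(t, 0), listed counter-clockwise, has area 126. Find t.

4

Write out the shoelace sum; only the two edges meeting at A_3 involve t:
2·Area = [((-9)·0 − t·15) + (t·9 − 13·0)] + 276
       = -6·t + 276 = 252
⇒ t = 4.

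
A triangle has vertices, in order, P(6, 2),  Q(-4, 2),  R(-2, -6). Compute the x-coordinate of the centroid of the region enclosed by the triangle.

Apply the shoelace formula. First the cross-terms c_i = x_i·y_{i+1} − x_{i+1}·y_i:
  20, 28, 32  ⇒  2A = 80, A = 40.
Then Σ (x_i + x_{i+1})·c_i = 0, so x̄ = 0 / (6·40) = 0.

0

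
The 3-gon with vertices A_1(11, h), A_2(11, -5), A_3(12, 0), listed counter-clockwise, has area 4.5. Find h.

4

Write out the shoelace sum; only the two edges meeting at A_1 involve h:
2·Area = [(12·h − 11·0) + (11·(-5) − 11·h)] + 60
       = 1·h + 5 = 9
⇒ h = 4.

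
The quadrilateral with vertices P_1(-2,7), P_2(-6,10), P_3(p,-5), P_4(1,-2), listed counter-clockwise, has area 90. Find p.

Write out the shoelace sum; only the two edges meeting at P_3 involve p:
2·Area = [((-6)·(-5) − p·10) + (p·(-2) − 1·(-5))] + 25
       = -12·p + 60 = 180
⇒ p = -10.

-10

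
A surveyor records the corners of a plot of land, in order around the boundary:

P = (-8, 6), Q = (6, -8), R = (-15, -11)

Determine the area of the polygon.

Σ = (28) + (-186) + (-178) = -336
Area = |Σ|/2 = 168.

168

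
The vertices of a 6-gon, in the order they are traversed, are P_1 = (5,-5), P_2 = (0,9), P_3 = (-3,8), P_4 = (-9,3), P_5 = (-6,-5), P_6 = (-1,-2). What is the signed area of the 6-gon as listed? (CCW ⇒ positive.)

Apply the surveyor's formula: 2A = Σ (x_i·y_{i+1} − x_{i+1}·y_i), indices taken mod 6.
Cross-terms: 45, 27, 63, 63, 7, 15  ⇒  Σ = 220
Signed area = Σ/2 = 110 (positive ⇒ counter-clockwise traversal).

110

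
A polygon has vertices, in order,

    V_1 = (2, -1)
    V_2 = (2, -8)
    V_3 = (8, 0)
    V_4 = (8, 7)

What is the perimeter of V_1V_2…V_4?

|V_1V_2| = √((0)² + (-7)²) = √49 = 7
|V_2V_3| = √((6)² + (8)²) = √100 = 10
|V_3V_4| = √((0)² + (7)²) = √49 = 7
|V_4V_1| = √((-6)² + (-8)²) = √100 = 10
Perimeter = 7 + 10 + 7 + 10 = 34.

34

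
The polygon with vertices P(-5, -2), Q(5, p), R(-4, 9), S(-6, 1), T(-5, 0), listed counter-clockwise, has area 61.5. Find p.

The doubled signed area Σ (x_i y_{i+1} − x_{i+1} y_i) is linear in p.
With p=0 it equals 120; the coefficient of p is -1 (from the two edges through Q).
So -1·p + 120 = 2·61.5 = 123 ⇒ p = -3.

-3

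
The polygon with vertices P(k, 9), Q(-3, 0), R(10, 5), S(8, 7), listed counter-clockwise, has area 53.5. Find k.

1

The doubled signed area Σ (x_i y_{i+1} − x_{i+1} y_i) is linear in k.
With k=0 it equals 114; the coefficient of k is -7 (from the two edges through P).
So -7·k + 114 = 2·53.5 = 107 ⇒ k = 1.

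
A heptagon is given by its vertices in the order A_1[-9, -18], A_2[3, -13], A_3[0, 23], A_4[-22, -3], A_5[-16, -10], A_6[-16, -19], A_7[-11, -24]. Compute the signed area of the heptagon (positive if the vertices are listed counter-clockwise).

609.5

Σ = (171) + (69) + (506) + (172) + (144) + (175) + (-18) = 1219
Signed area = Σ/2 = 609.5 (positive ⇒ counter-clockwise traversal).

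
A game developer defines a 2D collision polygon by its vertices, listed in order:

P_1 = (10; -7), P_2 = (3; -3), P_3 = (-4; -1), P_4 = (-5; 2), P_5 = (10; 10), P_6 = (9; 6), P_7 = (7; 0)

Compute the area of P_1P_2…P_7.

114

Σ = (-9) + (-15) + (-13) + (-70) + (-30) + (-42) + (-49) = -228
Area = |Σ|/2 = 114.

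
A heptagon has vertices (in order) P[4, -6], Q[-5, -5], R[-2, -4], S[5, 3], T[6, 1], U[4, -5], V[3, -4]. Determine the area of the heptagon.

38

Apply the shoelace (surveyor's) formula: 2A = Σ (x_i·y_{i+1} − x_{i+1}·y_i), indices taken mod 7.
P→Q: (4)(-5) − (-5)(-6) = -50
Q→R: (-5)(-4) − (-2)(-5) = 10
R→S: (-2)(3) − (5)(-4) = 14
S→T: (5)(1) − (6)(3) = -13
T→U: (6)(-5) − (4)(1) = -34
U→V: (4)(-4) − (3)(-5) = -1
V→P: (3)(-6) − (4)(-4) = -2
Σ = -76
Area = |Σ|/2 = 38.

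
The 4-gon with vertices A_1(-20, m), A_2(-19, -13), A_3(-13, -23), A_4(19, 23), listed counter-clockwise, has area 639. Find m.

4

The doubled signed area Σ (x_i y_{i+1} − x_{i+1} y_i) is linear in m.
With m=0 it equals 1126; the coefficient of m is 38 (from the two edges through A_1).
So 38·m + 1126 = 2·639 = 1278 ⇒ m = 4.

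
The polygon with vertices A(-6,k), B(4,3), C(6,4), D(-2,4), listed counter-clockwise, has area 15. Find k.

1

Write out the shoelace sum; only the two edges meeting at A involve k:
2·Area = [((-2)·k − (-6)·4) + ((-6)·3 − 4·k)] + 30
       = -6·k + 36 = 30
⇒ k = 1.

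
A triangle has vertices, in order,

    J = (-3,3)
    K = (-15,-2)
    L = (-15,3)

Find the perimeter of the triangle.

|JK| = √((-12)² + (-5)²) = √169 = 13
|KL| = √((0)² + (5)²) = √25 = 5
|LJ| = √((12)² + (0)²) = √144 = 12
Perimeter = 13 + 5 + 12 = 30.

30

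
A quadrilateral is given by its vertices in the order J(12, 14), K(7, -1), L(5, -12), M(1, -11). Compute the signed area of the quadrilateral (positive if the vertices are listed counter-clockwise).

J→K: (12)(-1) − (7)(14) = -110
K→L: (7)(-12) − (5)(-1) = -79
L→M: (5)(-11) − (1)(-12) = -43
M→J: (1)(14) − (12)(-11) = 146
Σ = -86
Signed area = Σ/2 = -43 (negative ⇒ clockwise traversal).

-43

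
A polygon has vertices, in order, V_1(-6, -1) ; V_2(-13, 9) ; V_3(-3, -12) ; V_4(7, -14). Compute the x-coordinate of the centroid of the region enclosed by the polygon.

Apply the surveyor's formula. First the cross-terms c_i = x_i·y_{i+1} − x_{i+1}·y_i:
  -67, 183, 126, -91  ⇒  2A = 151, A = 75.5.
Then Σ (x_i + x_{i+1})·c_i = -1242, so x̄ = -1242 / (6·75.5) = -414/151.

-414/151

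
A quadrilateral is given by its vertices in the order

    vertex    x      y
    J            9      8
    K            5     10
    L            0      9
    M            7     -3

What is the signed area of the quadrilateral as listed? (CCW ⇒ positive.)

57.5

Apply the surveyor's formula: 2A = Σ (x_i·y_{i+1} − x_{i+1}·y_i), indices taken mod 4.
Σ = (50) + (45) + (-63) + (83) = 115
Signed area = Σ/2 = 57.5 (positive ⇒ counter-clockwise traversal).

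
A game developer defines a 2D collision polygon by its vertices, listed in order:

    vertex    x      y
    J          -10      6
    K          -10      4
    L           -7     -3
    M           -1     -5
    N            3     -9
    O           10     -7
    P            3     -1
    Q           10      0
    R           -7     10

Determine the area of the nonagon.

191

Apply Gauss's area formula: 2A = Σ (x_i·y_{i+1} − x_{i+1}·y_i), indices taken mod 9.
J→K: (-10)(4) − (-10)(6) = 20
K→L: (-10)(-3) − (-7)(4) = 58
L→M: (-7)(-5) − (-1)(-3) = 32
M→N: (-1)(-9) − (3)(-5) = 24
N→O: (3)(-7) − (10)(-9) = 69
O→P: (10)(-1) − (3)(-7) = 11
P→Q: (3)(0) − (10)(-1) = 10
Q→R: (10)(10) − (-7)(0) = 100
R→J: (-7)(6) − (-10)(10) = 58
Σ = 382
Area = |Σ|/2 = 191.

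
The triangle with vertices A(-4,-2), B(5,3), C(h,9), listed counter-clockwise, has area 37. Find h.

1

Write out the shoelace sum; only the two edges meeting at C involve h:
2·Area = [(5·9 − h·3) + (h·(-2) − (-4)·9)] + -2
       = -5·h + 79 = 74
⇒ h = 1.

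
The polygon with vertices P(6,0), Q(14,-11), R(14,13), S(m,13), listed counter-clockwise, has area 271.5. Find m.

Write out the shoelace sum; only the two edges meeting at S involve m:
2·Area = [(14·13 − m·13) + (m·0 − 6·13)] + 270
       = -13·m + 374 = 543
⇒ m = -13.

-13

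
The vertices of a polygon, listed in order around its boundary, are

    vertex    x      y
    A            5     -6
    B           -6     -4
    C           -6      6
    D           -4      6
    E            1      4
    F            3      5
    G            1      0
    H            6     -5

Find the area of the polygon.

Σ = (-56) + (-60) + (-12) + (-22) + (-7) + (-5) + (-5) + (-11) = -178
Area = |Σ|/2 = 89.

89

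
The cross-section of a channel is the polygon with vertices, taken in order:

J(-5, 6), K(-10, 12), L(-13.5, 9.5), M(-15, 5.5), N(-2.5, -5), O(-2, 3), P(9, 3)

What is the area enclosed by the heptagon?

Apply Gauss's area formula: 2A = Σ (x_i·y_{i+1} − x_{i+1}·y_i), indices taken mod 7.
J→K: (-5)(12) − (-10)(6) = 0
K→L: (-10)(9.5) − (-13.5)(12) = 67
L→M: (-13.5)(5.5) − (-15)(9.5) = 68.25
M→N: (-15)(-5) − (-2.5)(5.5) = 88.75
N→O: (-2.5)(3) − (-2)(-5) = -17.5
O→P: (-2)(3) − (9)(3) = -33
P→J: (9)(6) − (-5)(3) = 69
Σ = 242.5
Area = |Σ|/2 = 121.25.

121.25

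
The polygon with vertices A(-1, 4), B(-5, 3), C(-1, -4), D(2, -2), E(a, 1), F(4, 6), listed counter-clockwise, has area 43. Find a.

2

Write out the shoelace sum; only the two edges meeting at E involve a:
2·Area = [(2·1 − a·(-2)) + (a·6 − 4·1)] + 72
       = 8·a + 70 = 86
⇒ a = 2.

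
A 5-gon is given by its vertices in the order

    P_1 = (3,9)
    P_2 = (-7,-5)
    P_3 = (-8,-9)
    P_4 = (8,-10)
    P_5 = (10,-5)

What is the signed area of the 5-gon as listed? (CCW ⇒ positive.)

P_1→P_2: (3)(-5) − (-7)(9) = 48
P_2→P_3: (-7)(-9) − (-8)(-5) = 23
P_3→P_4: (-8)(-10) − (8)(-9) = 152
P_4→P_5: (8)(-5) − (10)(-10) = 60
P_5→P_1: (10)(9) − (3)(-5) = 105
Σ = 388
Signed area = Σ/2 = 194 (positive ⇒ counter-clockwise traversal).

194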